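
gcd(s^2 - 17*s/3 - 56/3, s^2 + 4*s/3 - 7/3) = s + 7/3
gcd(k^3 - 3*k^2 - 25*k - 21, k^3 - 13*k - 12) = k^2 + 4*k + 3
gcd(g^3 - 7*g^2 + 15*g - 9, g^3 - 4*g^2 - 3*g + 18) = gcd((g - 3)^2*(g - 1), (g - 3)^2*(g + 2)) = g^2 - 6*g + 9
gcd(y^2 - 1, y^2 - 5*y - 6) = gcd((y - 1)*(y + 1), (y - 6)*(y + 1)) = y + 1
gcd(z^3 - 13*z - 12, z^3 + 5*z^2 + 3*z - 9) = z + 3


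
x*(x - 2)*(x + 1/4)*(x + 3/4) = x^4 - x^3 - 29*x^2/16 - 3*x/8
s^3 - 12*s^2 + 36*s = s*(s - 6)^2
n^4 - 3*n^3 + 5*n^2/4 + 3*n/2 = n*(n - 2)*(n - 3/2)*(n + 1/2)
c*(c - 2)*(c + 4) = c^3 + 2*c^2 - 8*c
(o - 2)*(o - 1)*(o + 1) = o^3 - 2*o^2 - o + 2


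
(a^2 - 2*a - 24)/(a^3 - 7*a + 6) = (a^2 - 2*a - 24)/(a^3 - 7*a + 6)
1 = 1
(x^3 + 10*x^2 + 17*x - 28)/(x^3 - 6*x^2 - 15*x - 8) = (-x^3 - 10*x^2 - 17*x + 28)/(-x^3 + 6*x^2 + 15*x + 8)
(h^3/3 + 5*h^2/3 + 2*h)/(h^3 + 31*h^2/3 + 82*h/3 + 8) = h*(h^2 + 5*h + 6)/(3*h^3 + 31*h^2 + 82*h + 24)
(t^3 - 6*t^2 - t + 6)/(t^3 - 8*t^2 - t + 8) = (t - 6)/(t - 8)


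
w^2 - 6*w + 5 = (w - 5)*(w - 1)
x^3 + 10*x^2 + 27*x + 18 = (x + 1)*(x + 3)*(x + 6)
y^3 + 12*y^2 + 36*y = y*(y + 6)^2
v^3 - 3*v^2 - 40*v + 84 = (v - 7)*(v - 2)*(v + 6)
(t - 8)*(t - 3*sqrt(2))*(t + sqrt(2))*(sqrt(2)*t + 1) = sqrt(2)*t^4 - 8*sqrt(2)*t^3 - 3*t^3 - 8*sqrt(2)*t^2 + 24*t^2 - 6*t + 64*sqrt(2)*t + 48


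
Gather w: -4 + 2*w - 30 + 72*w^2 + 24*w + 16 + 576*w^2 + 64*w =648*w^2 + 90*w - 18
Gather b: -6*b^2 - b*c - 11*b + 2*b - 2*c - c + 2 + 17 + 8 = -6*b^2 + b*(-c - 9) - 3*c + 27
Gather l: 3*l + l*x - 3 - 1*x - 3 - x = l*(x + 3) - 2*x - 6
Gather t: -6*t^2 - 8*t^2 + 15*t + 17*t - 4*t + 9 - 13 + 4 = -14*t^2 + 28*t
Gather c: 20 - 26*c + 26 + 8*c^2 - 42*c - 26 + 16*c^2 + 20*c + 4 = 24*c^2 - 48*c + 24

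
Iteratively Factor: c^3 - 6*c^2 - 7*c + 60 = (c - 5)*(c^2 - c - 12) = (c - 5)*(c - 4)*(c + 3)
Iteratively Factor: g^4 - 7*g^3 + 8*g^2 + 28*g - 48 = (g + 2)*(g^3 - 9*g^2 + 26*g - 24) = (g - 4)*(g + 2)*(g^2 - 5*g + 6) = (g - 4)*(g - 2)*(g + 2)*(g - 3)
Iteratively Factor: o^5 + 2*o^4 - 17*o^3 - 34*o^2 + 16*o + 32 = (o - 1)*(o^4 + 3*o^3 - 14*o^2 - 48*o - 32) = (o - 1)*(o + 1)*(o^3 + 2*o^2 - 16*o - 32) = (o - 1)*(o + 1)*(o + 2)*(o^2 - 16) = (o - 1)*(o + 1)*(o + 2)*(o + 4)*(o - 4)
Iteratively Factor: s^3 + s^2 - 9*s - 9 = (s - 3)*(s^2 + 4*s + 3) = (s - 3)*(s + 3)*(s + 1)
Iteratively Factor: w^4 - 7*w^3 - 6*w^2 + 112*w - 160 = (w - 4)*(w^3 - 3*w^2 - 18*w + 40) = (w - 5)*(w - 4)*(w^2 + 2*w - 8) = (w - 5)*(w - 4)*(w - 2)*(w + 4)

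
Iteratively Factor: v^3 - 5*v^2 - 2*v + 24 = (v - 4)*(v^2 - v - 6) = (v - 4)*(v - 3)*(v + 2)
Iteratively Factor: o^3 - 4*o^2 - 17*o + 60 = (o - 3)*(o^2 - o - 20) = (o - 3)*(o + 4)*(o - 5)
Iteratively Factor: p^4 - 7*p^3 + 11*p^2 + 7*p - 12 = (p + 1)*(p^3 - 8*p^2 + 19*p - 12) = (p - 3)*(p + 1)*(p^2 - 5*p + 4) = (p - 4)*(p - 3)*(p + 1)*(p - 1)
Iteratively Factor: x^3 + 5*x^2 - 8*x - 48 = (x + 4)*(x^2 + x - 12) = (x + 4)^2*(x - 3)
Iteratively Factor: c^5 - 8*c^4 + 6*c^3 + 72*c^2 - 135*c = (c - 3)*(c^4 - 5*c^3 - 9*c^2 + 45*c) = (c - 5)*(c - 3)*(c^3 - 9*c) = (c - 5)*(c - 3)*(c + 3)*(c^2 - 3*c) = (c - 5)*(c - 3)^2*(c + 3)*(c)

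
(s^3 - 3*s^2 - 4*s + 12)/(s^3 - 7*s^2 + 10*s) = (s^2 - s - 6)/(s*(s - 5))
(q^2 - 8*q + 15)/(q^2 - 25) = (q - 3)/(q + 5)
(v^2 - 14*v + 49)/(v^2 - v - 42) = (v - 7)/(v + 6)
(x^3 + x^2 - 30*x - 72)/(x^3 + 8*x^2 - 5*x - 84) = (x^2 - 3*x - 18)/(x^2 + 4*x - 21)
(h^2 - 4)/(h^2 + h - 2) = (h - 2)/(h - 1)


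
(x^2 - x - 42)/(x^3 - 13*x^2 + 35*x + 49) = (x + 6)/(x^2 - 6*x - 7)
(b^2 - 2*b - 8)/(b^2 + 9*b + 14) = (b - 4)/(b + 7)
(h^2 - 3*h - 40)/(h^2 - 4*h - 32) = (h + 5)/(h + 4)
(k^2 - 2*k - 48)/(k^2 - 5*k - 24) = (k + 6)/(k + 3)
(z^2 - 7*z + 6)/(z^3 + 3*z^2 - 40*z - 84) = (z - 1)/(z^2 + 9*z + 14)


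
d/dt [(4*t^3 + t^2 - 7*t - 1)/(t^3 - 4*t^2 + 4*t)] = (-17*t^3 + 12*t^2 + 3*t - 2)/(t^2*(t^3 - 6*t^2 + 12*t - 8))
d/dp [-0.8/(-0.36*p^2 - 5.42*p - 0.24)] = (-0.576*p - 4.336)/(0.36*p^2 + 5.42*p + 0.24)^2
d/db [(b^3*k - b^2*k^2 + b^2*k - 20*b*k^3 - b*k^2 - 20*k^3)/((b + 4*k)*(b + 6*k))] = k*(b^2 + 12*b*k - 30*k^2 + 11*k)/(b^2 + 12*b*k + 36*k^2)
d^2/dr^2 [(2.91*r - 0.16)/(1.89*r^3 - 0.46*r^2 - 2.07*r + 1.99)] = (62.368866*r^5 - 22.038156*r^4 + 26.226762*r^3 - 127.78494*r^2 + 18.679428*r + 22.31023)/(6.751269*r^9 - 4.929498*r^8 - 20.982969*r^7 + 32.026049*r^6 + 12.600711*r^5 - 51.362772*r^4 + 24.953292*r^3 + 20.115915*r^2 - 24.592221*r + 7.880599)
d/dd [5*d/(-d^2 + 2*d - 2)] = 5*(d^2 - 2)/(d^4 - 4*d^3 + 8*d^2 - 8*d + 4)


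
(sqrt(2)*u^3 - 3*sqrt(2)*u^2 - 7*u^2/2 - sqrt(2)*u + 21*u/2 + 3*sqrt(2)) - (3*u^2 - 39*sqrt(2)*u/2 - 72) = sqrt(2)*u^3 - 13*u^2/2 - 3*sqrt(2)*u^2 + 21*u/2 + 37*sqrt(2)*u/2 + 3*sqrt(2) + 72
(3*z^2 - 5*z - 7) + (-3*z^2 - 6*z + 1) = -11*z - 6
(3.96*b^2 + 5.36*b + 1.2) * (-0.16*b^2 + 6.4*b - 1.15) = -0.6336*b^4 + 24.4864*b^3 + 29.558*b^2 + 1.516*b - 1.38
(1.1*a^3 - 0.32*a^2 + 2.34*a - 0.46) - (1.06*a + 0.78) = 1.1*a^3 - 0.32*a^2 + 1.28*a - 1.24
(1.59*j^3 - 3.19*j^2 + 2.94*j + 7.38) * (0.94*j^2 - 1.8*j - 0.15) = 1.4946*j^5 - 5.8606*j^4 + 8.2671*j^3 + 2.1237*j^2 - 13.725*j - 1.107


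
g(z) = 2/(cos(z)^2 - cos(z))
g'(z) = 2*(2*sin(z)*cos(z) - sin(z))/(cos(z)^2 - cos(z))^2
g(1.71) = 12.66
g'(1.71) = -101.35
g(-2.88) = 1.05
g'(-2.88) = 0.42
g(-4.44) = 5.86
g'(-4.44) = -25.42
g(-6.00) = -52.30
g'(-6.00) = 351.66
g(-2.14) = 2.41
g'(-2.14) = 5.09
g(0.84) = -9.01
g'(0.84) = 10.12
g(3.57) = 1.15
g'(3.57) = 0.78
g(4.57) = 12.34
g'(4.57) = 96.79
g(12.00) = -15.18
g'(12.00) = -42.51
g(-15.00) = 1.50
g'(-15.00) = 1.83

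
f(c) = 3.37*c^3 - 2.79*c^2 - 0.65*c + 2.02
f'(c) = 10.11*c^2 - 5.58*c - 0.65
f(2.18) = 22.26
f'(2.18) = 35.23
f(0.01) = 2.01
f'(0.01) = -0.70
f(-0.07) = 2.05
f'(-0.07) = -0.21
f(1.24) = 3.35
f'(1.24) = 7.98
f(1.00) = 1.95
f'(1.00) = 3.88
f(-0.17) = 2.03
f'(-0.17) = 0.59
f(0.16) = 1.86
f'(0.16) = -1.28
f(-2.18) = -44.74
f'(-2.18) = 59.56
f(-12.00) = -6215.30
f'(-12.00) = 1522.15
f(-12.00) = -6215.30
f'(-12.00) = 1522.15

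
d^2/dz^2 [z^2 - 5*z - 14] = 2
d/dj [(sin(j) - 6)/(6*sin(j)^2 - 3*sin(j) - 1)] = (-6*sin(j)^2 + 72*sin(j) - 19)*cos(j)/(6*sin(j)^2 - 3*sin(j) - 1)^2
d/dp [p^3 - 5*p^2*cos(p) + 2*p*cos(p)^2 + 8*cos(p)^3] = 5*p^2*sin(p) + 3*p^2 - 2*p*sin(2*p) - 10*p*cos(p) - 24*sin(p)*cos(p)^2 + 2*cos(p)^2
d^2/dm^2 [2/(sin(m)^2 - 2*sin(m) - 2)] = 4*(2*sin(m)^4 - 3*sin(m)^3 + 3*sin(m)^2 + 4*sin(m) - 6)/(2*sin(m) + cos(m)^2 + 1)^3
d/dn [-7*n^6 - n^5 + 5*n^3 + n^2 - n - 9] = -42*n^5 - 5*n^4 + 15*n^2 + 2*n - 1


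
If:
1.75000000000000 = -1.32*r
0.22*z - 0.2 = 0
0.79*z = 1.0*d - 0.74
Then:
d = 1.46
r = -1.33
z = 0.91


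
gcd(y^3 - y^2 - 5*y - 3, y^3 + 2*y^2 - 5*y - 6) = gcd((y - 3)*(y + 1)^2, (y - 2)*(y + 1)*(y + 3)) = y + 1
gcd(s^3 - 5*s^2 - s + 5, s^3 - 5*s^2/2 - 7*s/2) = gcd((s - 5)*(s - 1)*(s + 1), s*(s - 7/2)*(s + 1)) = s + 1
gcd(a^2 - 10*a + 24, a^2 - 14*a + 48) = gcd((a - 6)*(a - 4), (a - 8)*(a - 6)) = a - 6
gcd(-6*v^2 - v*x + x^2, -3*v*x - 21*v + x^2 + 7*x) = -3*v + x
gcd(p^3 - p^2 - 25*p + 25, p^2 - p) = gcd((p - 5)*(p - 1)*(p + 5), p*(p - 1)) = p - 1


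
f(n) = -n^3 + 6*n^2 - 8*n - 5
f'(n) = -3*n^2 + 12*n - 8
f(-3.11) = 107.99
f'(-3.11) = -74.34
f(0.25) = -6.64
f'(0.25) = -5.19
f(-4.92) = 298.69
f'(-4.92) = -139.66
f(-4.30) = 219.85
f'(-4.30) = -115.07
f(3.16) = -1.92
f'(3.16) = -0.04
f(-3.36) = 127.55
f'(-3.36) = -82.19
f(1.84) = -5.64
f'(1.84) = 3.92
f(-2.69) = 79.40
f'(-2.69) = -61.99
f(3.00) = -2.00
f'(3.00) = 1.00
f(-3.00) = 100.00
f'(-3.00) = -71.00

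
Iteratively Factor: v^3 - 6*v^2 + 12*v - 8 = (v - 2)*(v^2 - 4*v + 4) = (v - 2)^2*(v - 2)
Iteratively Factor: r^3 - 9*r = (r + 3)*(r^2 - 3*r) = r*(r + 3)*(r - 3)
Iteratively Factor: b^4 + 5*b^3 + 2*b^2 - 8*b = (b)*(b^3 + 5*b^2 + 2*b - 8) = b*(b - 1)*(b^2 + 6*b + 8) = b*(b - 1)*(b + 4)*(b + 2)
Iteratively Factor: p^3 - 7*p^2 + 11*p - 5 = (p - 1)*(p^2 - 6*p + 5) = (p - 5)*(p - 1)*(p - 1)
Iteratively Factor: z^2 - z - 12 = (z + 3)*(z - 4)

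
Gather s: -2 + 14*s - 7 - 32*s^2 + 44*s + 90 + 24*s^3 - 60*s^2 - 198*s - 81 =24*s^3 - 92*s^2 - 140*s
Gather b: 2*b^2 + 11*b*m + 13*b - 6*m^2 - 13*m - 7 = 2*b^2 + b*(11*m + 13) - 6*m^2 - 13*m - 7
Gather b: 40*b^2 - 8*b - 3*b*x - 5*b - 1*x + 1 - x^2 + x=40*b^2 + b*(-3*x - 13) - x^2 + 1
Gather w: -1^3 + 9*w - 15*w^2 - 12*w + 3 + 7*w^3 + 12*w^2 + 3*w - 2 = 7*w^3 - 3*w^2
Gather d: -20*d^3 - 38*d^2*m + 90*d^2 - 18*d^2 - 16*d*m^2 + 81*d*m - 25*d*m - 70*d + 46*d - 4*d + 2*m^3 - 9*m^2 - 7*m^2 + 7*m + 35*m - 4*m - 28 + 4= -20*d^3 + d^2*(72 - 38*m) + d*(-16*m^2 + 56*m - 28) + 2*m^3 - 16*m^2 + 38*m - 24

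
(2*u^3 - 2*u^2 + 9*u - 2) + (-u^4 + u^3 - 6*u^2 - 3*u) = -u^4 + 3*u^3 - 8*u^2 + 6*u - 2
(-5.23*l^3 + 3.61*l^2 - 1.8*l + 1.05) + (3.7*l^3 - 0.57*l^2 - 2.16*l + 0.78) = -1.53*l^3 + 3.04*l^2 - 3.96*l + 1.83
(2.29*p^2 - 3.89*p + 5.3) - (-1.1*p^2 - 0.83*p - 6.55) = 3.39*p^2 - 3.06*p + 11.85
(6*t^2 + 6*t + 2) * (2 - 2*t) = -12*t^3 + 8*t + 4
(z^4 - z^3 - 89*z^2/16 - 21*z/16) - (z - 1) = z^4 - z^3 - 89*z^2/16 - 37*z/16 + 1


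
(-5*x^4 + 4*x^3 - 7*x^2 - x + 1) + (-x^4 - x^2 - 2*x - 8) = -6*x^4 + 4*x^3 - 8*x^2 - 3*x - 7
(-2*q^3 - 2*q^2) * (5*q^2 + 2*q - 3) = -10*q^5 - 14*q^4 + 2*q^3 + 6*q^2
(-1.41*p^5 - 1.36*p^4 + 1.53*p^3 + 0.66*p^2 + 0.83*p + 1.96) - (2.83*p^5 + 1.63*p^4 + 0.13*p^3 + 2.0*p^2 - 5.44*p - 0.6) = -4.24*p^5 - 2.99*p^4 + 1.4*p^3 - 1.34*p^2 + 6.27*p + 2.56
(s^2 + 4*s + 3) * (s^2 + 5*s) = s^4 + 9*s^3 + 23*s^2 + 15*s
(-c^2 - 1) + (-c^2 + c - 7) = -2*c^2 + c - 8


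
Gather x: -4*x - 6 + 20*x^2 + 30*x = 20*x^2 + 26*x - 6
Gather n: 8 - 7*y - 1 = 7 - 7*y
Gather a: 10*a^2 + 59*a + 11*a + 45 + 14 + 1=10*a^2 + 70*a + 60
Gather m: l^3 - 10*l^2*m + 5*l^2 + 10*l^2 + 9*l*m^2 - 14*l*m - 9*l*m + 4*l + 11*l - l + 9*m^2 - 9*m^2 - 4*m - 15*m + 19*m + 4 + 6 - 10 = l^3 + 15*l^2 + 9*l*m^2 + 14*l + m*(-10*l^2 - 23*l)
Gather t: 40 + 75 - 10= 105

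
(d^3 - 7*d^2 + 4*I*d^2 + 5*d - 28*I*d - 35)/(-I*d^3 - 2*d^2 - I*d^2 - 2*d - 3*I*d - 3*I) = (I*d^3 - d^2*(4 + 7*I) + d*(28 + 5*I) - 35*I)/(d^3 + d^2*(1 - 2*I) + d*(3 - 2*I) + 3)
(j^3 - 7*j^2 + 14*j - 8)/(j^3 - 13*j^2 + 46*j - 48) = (j^2 - 5*j + 4)/(j^2 - 11*j + 24)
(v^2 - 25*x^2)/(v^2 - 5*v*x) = (v + 5*x)/v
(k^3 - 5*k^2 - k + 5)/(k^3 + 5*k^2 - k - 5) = (k - 5)/(k + 5)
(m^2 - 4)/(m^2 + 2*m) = (m - 2)/m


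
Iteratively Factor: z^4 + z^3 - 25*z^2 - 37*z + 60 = (z - 1)*(z^3 + 2*z^2 - 23*z - 60) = (z - 1)*(z + 3)*(z^2 - z - 20) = (z - 1)*(z + 3)*(z + 4)*(z - 5)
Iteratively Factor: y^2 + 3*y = (y + 3)*(y)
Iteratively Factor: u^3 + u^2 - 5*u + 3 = (u + 3)*(u^2 - 2*u + 1) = (u - 1)*(u + 3)*(u - 1)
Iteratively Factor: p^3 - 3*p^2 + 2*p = (p - 2)*(p^2 - p) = p*(p - 2)*(p - 1)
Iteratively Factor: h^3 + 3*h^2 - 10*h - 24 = (h - 3)*(h^2 + 6*h + 8) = (h - 3)*(h + 2)*(h + 4)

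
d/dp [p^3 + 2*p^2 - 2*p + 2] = 3*p^2 + 4*p - 2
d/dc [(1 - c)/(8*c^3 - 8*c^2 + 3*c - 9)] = (-8*c^3 + 8*c^2 - 3*c + (c - 1)*(24*c^2 - 16*c + 3) + 9)/(8*c^3 - 8*c^2 + 3*c - 9)^2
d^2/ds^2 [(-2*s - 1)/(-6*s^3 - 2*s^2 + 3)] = 4*(2*s^2*(2*s + 1)*(9*s + 2)^2 - (18*s^2 + 4*s + (2*s + 1)*(9*s + 1))*(6*s^3 + 2*s^2 - 3))/(6*s^3 + 2*s^2 - 3)^3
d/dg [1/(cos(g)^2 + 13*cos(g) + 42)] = (2*cos(g) + 13)*sin(g)/(cos(g)^2 + 13*cos(g) + 42)^2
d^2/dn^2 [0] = 0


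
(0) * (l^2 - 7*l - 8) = 0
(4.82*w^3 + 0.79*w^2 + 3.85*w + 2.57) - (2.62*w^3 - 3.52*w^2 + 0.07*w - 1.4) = 2.2*w^3 + 4.31*w^2 + 3.78*w + 3.97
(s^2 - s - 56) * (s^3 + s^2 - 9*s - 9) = s^5 - 66*s^3 - 56*s^2 + 513*s + 504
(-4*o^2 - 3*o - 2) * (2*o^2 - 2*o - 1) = -8*o^4 + 2*o^3 + 6*o^2 + 7*o + 2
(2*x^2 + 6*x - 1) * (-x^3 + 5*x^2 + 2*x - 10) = -2*x^5 + 4*x^4 + 35*x^3 - 13*x^2 - 62*x + 10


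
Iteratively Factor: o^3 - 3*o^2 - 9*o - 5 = (o + 1)*(o^2 - 4*o - 5) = (o - 5)*(o + 1)*(o + 1)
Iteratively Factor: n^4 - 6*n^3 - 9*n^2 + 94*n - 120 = (n - 2)*(n^3 - 4*n^2 - 17*n + 60) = (n - 3)*(n - 2)*(n^2 - n - 20) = (n - 5)*(n - 3)*(n - 2)*(n + 4)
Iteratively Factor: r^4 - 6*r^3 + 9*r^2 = (r - 3)*(r^3 - 3*r^2) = r*(r - 3)*(r^2 - 3*r) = r^2*(r - 3)*(r - 3)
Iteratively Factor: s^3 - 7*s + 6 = (s - 2)*(s^2 + 2*s - 3) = (s - 2)*(s - 1)*(s + 3)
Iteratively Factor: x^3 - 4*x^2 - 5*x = (x + 1)*(x^2 - 5*x) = x*(x + 1)*(x - 5)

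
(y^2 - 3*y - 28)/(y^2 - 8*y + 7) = (y + 4)/(y - 1)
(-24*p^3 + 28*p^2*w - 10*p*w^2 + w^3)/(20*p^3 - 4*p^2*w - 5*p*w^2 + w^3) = (-12*p^2 + 8*p*w - w^2)/(10*p^2 + 3*p*w - w^2)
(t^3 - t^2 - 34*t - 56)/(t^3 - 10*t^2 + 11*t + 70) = (t + 4)/(t - 5)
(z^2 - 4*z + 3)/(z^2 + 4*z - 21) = (z - 1)/(z + 7)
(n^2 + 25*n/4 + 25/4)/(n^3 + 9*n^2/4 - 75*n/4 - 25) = 1/(n - 4)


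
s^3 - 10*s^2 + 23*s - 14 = (s - 7)*(s - 2)*(s - 1)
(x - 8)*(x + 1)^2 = x^3 - 6*x^2 - 15*x - 8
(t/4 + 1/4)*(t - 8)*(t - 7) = t^3/4 - 7*t^2/2 + 41*t/4 + 14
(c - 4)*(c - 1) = c^2 - 5*c + 4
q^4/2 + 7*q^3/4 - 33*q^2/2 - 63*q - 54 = (q/2 + 1)*(q - 6)*(q + 3/2)*(q + 6)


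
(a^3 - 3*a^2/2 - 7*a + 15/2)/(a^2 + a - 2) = (2*a^2 - a - 15)/(2*(a + 2))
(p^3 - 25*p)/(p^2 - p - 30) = p*(p - 5)/(p - 6)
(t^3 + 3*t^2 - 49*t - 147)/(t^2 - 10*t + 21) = (t^2 + 10*t + 21)/(t - 3)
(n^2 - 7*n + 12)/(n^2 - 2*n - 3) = (n - 4)/(n + 1)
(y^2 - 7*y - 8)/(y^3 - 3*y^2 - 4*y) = (y - 8)/(y*(y - 4))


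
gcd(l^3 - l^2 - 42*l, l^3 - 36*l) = l^2 + 6*l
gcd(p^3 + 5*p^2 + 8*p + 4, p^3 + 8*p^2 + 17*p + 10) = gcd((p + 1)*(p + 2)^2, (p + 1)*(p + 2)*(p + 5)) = p^2 + 3*p + 2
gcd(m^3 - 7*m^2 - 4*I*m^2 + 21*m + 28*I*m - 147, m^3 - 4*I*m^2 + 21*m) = m^2 - 4*I*m + 21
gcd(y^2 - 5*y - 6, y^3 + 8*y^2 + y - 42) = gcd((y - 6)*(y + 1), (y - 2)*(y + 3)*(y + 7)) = 1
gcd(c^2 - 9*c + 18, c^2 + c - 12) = c - 3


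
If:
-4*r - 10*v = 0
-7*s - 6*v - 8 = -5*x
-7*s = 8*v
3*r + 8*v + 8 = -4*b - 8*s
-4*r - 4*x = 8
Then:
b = 277/406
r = -90/29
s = -288/203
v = 36/29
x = 32/29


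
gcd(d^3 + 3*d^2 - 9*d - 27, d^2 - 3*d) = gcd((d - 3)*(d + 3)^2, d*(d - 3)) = d - 3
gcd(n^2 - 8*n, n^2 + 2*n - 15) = 1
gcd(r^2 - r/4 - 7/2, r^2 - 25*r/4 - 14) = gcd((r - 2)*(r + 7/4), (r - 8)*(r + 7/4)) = r + 7/4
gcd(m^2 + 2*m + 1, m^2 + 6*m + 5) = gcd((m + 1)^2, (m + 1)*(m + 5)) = m + 1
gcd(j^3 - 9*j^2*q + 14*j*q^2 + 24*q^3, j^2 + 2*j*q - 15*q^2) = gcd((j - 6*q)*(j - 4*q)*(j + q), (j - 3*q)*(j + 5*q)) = 1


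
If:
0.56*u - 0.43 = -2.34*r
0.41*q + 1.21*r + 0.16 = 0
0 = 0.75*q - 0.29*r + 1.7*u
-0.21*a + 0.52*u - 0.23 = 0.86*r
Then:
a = -0.72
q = -0.70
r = 0.11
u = 0.33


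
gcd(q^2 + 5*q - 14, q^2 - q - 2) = q - 2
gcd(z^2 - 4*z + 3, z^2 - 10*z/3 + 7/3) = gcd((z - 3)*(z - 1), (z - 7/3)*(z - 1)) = z - 1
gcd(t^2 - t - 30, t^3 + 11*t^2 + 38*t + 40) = t + 5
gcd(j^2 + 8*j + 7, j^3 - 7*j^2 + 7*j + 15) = j + 1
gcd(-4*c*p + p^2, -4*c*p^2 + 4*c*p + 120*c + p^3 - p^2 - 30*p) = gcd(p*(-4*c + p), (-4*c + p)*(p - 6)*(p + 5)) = -4*c + p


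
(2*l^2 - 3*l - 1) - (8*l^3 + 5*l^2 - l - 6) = -8*l^3 - 3*l^2 - 2*l + 5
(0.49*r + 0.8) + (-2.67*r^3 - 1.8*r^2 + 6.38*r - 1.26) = -2.67*r^3 - 1.8*r^2 + 6.87*r - 0.46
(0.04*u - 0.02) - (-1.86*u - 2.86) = 1.9*u + 2.84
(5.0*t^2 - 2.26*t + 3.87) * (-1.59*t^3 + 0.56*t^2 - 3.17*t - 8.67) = -7.95*t^5 + 6.3934*t^4 - 23.2689*t^3 - 34.0186*t^2 + 7.3263*t - 33.5529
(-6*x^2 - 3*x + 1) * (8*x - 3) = -48*x^3 - 6*x^2 + 17*x - 3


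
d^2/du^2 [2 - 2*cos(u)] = 2*cos(u)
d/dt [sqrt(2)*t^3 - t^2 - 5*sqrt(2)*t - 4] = 3*sqrt(2)*t^2 - 2*t - 5*sqrt(2)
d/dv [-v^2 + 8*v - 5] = 8 - 2*v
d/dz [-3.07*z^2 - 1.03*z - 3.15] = -6.14*z - 1.03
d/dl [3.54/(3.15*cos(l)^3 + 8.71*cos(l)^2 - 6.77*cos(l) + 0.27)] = (33.453*cos(l)^2 + 61.6668*cos(l) - 23.9658)*sin(l)/(3.15*cos(l)^3 + 8.71*cos(l)^2 - 6.77*cos(l) + 0.27)^2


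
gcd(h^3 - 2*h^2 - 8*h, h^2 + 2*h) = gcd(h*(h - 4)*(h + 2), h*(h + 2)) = h^2 + 2*h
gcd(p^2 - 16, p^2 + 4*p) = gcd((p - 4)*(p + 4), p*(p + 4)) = p + 4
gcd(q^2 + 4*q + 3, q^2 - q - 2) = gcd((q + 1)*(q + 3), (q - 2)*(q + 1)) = q + 1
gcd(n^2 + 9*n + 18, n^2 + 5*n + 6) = n + 3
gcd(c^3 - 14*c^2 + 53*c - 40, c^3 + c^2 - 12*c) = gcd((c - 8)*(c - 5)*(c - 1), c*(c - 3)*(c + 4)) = 1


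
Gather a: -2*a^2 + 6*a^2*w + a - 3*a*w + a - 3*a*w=a^2*(6*w - 2) + a*(2 - 6*w)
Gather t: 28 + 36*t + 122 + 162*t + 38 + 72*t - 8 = 270*t + 180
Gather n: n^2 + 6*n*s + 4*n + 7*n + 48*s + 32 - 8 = n^2 + n*(6*s + 11) + 48*s + 24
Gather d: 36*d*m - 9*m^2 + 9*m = 36*d*m - 9*m^2 + 9*m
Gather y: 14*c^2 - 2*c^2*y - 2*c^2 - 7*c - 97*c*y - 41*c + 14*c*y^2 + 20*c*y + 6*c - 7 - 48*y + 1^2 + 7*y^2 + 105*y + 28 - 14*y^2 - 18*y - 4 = 12*c^2 - 42*c + y^2*(14*c - 7) + y*(-2*c^2 - 77*c + 39) + 18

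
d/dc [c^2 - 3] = 2*c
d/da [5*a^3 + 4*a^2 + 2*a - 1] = 15*a^2 + 8*a + 2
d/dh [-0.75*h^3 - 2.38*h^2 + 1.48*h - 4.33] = -2.25*h^2 - 4.76*h + 1.48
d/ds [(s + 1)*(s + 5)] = 2*s + 6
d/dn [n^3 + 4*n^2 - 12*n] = 3*n^2 + 8*n - 12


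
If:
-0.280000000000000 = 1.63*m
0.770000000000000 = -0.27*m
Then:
No Solution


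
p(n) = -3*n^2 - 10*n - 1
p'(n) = -6*n - 10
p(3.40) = -69.68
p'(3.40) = -30.40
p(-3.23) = 0.00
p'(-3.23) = 9.38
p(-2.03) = 6.94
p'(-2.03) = 2.18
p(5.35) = -140.37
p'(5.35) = -42.10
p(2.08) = -34.78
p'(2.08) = -22.48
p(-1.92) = 7.14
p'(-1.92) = 1.52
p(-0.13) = 0.25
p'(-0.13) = -9.22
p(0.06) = -1.61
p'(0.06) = -10.36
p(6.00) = -169.00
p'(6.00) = -46.00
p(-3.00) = 2.00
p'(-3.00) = 8.00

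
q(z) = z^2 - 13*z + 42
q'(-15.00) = -43.00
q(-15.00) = 462.00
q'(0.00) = -13.00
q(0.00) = 42.00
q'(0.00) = -13.00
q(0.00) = 42.00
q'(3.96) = -5.08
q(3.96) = 6.20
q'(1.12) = -10.76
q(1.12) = 28.69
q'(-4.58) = -22.16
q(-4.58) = 122.52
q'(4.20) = -4.60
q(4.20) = 5.04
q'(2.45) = -8.10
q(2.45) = 16.15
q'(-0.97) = -14.94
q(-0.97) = 55.55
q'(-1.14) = -15.28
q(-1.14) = 58.12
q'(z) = 2*z - 13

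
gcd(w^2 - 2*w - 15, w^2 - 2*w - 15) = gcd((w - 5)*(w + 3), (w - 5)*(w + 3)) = w^2 - 2*w - 15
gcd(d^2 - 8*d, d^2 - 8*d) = d^2 - 8*d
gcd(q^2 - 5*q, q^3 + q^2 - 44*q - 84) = 1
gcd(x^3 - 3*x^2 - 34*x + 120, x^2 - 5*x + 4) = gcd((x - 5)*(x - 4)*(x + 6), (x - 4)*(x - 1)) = x - 4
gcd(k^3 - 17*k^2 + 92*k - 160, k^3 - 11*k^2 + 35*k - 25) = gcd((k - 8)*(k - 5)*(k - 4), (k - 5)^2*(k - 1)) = k - 5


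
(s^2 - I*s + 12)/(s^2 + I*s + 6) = (s - 4*I)/(s - 2*I)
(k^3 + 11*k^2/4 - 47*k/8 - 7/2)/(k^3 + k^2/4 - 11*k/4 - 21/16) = 2*(k + 4)/(2*k + 3)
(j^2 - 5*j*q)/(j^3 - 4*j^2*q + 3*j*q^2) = (j - 5*q)/(j^2 - 4*j*q + 3*q^2)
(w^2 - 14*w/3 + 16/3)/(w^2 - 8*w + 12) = (w - 8/3)/(w - 6)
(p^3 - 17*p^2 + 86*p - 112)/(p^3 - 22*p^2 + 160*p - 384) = (p^2 - 9*p + 14)/(p^2 - 14*p + 48)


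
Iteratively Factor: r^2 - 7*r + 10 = (r - 5)*(r - 2)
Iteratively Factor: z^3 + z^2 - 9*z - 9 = (z - 3)*(z^2 + 4*z + 3) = (z - 3)*(z + 1)*(z + 3)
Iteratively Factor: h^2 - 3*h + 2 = (h - 1)*(h - 2)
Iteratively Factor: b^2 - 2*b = (b - 2)*(b)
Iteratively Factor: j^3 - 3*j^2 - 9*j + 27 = (j + 3)*(j^2 - 6*j + 9) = (j - 3)*(j + 3)*(j - 3)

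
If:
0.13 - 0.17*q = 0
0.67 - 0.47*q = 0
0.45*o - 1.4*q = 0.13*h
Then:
No Solution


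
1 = 1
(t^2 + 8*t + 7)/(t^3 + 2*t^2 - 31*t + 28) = (t + 1)/(t^2 - 5*t + 4)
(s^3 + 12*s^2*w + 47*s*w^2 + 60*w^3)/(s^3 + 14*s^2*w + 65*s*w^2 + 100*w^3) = (s + 3*w)/(s + 5*w)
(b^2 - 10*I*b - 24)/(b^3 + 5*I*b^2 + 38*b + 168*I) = (b - 4*I)/(b^2 + 11*I*b - 28)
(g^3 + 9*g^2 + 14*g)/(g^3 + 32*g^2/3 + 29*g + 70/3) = 3*g/(3*g + 5)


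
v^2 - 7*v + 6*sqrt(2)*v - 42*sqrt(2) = (v - 7)*(v + 6*sqrt(2))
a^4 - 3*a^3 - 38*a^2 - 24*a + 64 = (a - 8)*(a - 1)*(a + 2)*(a + 4)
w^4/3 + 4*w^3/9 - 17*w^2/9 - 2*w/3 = w*(w/3 + 1)*(w - 2)*(w + 1/3)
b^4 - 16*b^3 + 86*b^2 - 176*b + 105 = (b - 7)*(b - 5)*(b - 3)*(b - 1)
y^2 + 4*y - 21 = (y - 3)*(y + 7)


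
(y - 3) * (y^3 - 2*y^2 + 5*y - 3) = y^4 - 5*y^3 + 11*y^2 - 18*y + 9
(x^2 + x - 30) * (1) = x^2 + x - 30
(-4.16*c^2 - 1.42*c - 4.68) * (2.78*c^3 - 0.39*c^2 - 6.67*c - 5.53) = -11.5648*c^5 - 2.3252*c^4 + 15.2906*c^3 + 34.3014*c^2 + 39.0682*c + 25.8804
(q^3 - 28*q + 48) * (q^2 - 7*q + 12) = q^5 - 7*q^4 - 16*q^3 + 244*q^2 - 672*q + 576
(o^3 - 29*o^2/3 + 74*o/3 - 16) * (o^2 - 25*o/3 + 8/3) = o^5 - 18*o^4 + 971*o^3/9 - 742*o^2/3 + 1792*o/9 - 128/3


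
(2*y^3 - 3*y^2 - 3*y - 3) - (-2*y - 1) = 2*y^3 - 3*y^2 - y - 2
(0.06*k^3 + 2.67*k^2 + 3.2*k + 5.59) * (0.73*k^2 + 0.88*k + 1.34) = 0.0438*k^5 + 2.0019*k^4 + 4.766*k^3 + 10.4745*k^2 + 9.2072*k + 7.4906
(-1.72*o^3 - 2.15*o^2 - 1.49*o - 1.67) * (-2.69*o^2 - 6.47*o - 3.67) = 4.6268*o^5 + 16.9119*o^4 + 24.231*o^3 + 22.0231*o^2 + 16.2732*o + 6.1289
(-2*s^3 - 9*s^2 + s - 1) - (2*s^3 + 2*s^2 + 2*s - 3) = -4*s^3 - 11*s^2 - s + 2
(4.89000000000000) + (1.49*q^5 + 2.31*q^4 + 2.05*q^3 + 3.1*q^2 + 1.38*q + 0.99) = 1.49*q^5 + 2.31*q^4 + 2.05*q^3 + 3.1*q^2 + 1.38*q + 5.88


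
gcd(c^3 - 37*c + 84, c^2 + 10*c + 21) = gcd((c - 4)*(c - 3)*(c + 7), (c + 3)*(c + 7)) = c + 7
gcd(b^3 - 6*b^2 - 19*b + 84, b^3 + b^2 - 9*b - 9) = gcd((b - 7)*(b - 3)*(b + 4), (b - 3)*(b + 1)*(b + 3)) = b - 3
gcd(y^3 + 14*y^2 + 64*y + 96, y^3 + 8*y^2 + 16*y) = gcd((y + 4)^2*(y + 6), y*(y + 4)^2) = y^2 + 8*y + 16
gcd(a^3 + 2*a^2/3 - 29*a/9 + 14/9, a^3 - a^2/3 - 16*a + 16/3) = 1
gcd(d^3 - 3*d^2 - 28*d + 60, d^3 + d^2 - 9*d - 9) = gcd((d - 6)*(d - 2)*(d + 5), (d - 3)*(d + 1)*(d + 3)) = 1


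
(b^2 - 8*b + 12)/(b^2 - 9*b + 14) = (b - 6)/(b - 7)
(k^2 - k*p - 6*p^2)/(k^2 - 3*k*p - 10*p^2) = (-k + 3*p)/(-k + 5*p)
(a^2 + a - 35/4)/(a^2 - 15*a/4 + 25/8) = 2*(2*a + 7)/(4*a - 5)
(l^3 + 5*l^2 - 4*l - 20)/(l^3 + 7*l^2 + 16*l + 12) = (l^2 + 3*l - 10)/(l^2 + 5*l + 6)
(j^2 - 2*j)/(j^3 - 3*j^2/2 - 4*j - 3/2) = 2*j*(2 - j)/(-2*j^3 + 3*j^2 + 8*j + 3)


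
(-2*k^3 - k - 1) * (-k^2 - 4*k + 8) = 2*k^5 + 8*k^4 - 15*k^3 + 5*k^2 - 4*k - 8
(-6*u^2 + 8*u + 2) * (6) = -36*u^2 + 48*u + 12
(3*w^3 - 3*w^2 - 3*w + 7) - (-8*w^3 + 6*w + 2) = 11*w^3 - 3*w^2 - 9*w + 5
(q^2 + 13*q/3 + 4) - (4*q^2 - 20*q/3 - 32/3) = -3*q^2 + 11*q + 44/3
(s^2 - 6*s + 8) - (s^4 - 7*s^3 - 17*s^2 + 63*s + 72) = -s^4 + 7*s^3 + 18*s^2 - 69*s - 64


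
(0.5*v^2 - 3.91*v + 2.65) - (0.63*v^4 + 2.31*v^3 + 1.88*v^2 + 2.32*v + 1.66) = -0.63*v^4 - 2.31*v^3 - 1.38*v^2 - 6.23*v + 0.99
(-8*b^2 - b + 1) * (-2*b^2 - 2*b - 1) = 16*b^4 + 18*b^3 + 8*b^2 - b - 1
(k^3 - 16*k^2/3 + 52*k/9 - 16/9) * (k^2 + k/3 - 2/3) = k^5 - 5*k^4 + 10*k^3/3 + 100*k^2/27 - 40*k/9 + 32/27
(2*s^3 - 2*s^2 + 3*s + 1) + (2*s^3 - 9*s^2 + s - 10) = 4*s^3 - 11*s^2 + 4*s - 9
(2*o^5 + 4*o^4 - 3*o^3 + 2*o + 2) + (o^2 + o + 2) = 2*o^5 + 4*o^4 - 3*o^3 + o^2 + 3*o + 4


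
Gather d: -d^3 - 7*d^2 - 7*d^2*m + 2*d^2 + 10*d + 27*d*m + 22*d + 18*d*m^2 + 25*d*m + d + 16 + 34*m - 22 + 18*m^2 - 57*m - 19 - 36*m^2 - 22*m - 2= -d^3 + d^2*(-7*m - 5) + d*(18*m^2 + 52*m + 33) - 18*m^2 - 45*m - 27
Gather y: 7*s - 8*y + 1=7*s - 8*y + 1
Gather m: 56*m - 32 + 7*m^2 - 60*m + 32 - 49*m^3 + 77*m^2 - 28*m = -49*m^3 + 84*m^2 - 32*m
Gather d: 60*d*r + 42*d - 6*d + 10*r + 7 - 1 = d*(60*r + 36) + 10*r + 6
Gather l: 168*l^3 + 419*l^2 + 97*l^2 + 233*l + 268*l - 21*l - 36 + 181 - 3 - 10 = 168*l^3 + 516*l^2 + 480*l + 132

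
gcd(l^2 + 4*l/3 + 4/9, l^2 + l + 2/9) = l + 2/3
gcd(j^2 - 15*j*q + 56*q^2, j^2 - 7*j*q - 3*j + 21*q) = -j + 7*q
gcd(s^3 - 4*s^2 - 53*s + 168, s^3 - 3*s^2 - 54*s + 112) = s^2 - s - 56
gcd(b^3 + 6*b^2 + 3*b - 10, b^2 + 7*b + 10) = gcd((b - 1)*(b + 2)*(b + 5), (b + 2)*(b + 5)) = b^2 + 7*b + 10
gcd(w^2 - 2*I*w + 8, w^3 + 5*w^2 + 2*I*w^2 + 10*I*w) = w + 2*I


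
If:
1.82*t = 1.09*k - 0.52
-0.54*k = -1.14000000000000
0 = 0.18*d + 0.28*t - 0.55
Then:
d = 1.53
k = 2.11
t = 0.98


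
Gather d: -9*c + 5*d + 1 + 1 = -9*c + 5*d + 2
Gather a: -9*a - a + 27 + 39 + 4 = 70 - 10*a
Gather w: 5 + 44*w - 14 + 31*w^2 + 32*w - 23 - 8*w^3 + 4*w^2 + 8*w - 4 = -8*w^3 + 35*w^2 + 84*w - 36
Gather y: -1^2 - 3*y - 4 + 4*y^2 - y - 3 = 4*y^2 - 4*y - 8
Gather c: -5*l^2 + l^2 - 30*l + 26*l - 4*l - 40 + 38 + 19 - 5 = -4*l^2 - 8*l + 12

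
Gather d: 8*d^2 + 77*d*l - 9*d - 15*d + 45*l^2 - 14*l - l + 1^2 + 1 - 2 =8*d^2 + d*(77*l - 24) + 45*l^2 - 15*l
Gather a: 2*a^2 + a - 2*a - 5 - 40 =2*a^2 - a - 45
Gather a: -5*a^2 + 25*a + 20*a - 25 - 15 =-5*a^2 + 45*a - 40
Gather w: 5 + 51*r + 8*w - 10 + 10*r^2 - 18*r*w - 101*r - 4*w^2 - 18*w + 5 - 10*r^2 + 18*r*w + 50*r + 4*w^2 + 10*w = 0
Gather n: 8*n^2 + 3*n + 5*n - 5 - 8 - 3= 8*n^2 + 8*n - 16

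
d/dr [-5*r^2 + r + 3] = 1 - 10*r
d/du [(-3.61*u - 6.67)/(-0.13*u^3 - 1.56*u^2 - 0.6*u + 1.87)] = (0.4693*u^3 + 5.6316*u^2 + 2.166*u - (3.61*u + 6.67)*(0.39*u^2 + 3.12*u + 0.6) - 6.7507)/(0.13*u^3 + 1.56*u^2 + 0.6*u - 1.87)^2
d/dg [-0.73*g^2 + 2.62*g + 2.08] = 2.62 - 1.46*g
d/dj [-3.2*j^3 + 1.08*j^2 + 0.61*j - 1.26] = -9.6*j^2 + 2.16*j + 0.61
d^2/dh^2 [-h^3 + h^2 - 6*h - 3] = 2 - 6*h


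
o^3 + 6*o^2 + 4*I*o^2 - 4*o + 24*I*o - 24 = (o + 6)*(o + 2*I)^2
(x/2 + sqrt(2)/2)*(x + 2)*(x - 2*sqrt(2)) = x^3/2 - sqrt(2)*x^2/2 + x^2 - 2*x - sqrt(2)*x - 4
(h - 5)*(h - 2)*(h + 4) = h^3 - 3*h^2 - 18*h + 40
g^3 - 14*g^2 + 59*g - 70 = (g - 7)*(g - 5)*(g - 2)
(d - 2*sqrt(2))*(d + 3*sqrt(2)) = d^2 + sqrt(2)*d - 12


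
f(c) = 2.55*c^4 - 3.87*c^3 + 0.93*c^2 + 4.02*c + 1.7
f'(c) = 10.2*c^3 - 11.61*c^2 + 1.86*c + 4.02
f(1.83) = 17.05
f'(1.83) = 31.05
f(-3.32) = 450.03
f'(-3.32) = -503.39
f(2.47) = 53.90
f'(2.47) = 91.49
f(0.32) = 2.98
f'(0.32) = 3.76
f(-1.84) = 50.79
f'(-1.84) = -102.25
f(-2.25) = 106.80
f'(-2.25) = -175.12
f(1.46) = 9.09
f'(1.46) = 13.73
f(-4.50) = 1400.76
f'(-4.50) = -1168.93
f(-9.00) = 19592.63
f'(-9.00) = -8388.93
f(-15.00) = 142305.65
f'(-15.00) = -37061.13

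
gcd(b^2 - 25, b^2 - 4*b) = 1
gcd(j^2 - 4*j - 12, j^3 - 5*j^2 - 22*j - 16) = j + 2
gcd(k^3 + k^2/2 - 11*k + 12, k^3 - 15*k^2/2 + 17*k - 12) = k^2 - 7*k/2 + 3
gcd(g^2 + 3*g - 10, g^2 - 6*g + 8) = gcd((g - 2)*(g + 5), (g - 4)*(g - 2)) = g - 2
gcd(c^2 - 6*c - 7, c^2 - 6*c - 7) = c^2 - 6*c - 7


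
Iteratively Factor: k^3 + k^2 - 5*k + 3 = (k + 3)*(k^2 - 2*k + 1) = (k - 1)*(k + 3)*(k - 1)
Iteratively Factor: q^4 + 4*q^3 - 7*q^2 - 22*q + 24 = (q + 3)*(q^3 + q^2 - 10*q + 8) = (q - 1)*(q + 3)*(q^2 + 2*q - 8) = (q - 1)*(q + 3)*(q + 4)*(q - 2)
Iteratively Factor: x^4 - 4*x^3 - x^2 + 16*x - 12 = (x - 1)*(x^3 - 3*x^2 - 4*x + 12) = (x - 3)*(x - 1)*(x^2 - 4) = (x - 3)*(x - 1)*(x + 2)*(x - 2)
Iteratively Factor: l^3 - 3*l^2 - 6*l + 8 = (l + 2)*(l^2 - 5*l + 4) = (l - 4)*(l + 2)*(l - 1)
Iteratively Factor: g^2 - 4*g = (g)*(g - 4)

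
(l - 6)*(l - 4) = l^2 - 10*l + 24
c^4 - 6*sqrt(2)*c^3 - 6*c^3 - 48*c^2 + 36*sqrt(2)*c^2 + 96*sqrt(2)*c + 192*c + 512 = (c - 8)*(c + 2)*(c - 8*sqrt(2))*(c + 2*sqrt(2))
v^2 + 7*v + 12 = (v + 3)*(v + 4)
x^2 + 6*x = x*(x + 6)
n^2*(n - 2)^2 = n^4 - 4*n^3 + 4*n^2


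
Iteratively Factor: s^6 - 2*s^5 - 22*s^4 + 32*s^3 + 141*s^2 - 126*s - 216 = (s - 3)*(s^5 + s^4 - 19*s^3 - 25*s^2 + 66*s + 72) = (s - 3)*(s - 2)*(s^4 + 3*s^3 - 13*s^2 - 51*s - 36) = (s - 3)*(s - 2)*(s + 3)*(s^3 - 13*s - 12) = (s - 3)*(s - 2)*(s + 1)*(s + 3)*(s^2 - s - 12) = (s - 4)*(s - 3)*(s - 2)*(s + 1)*(s + 3)*(s + 3)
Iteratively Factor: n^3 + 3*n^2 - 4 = (n + 2)*(n^2 + n - 2) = (n - 1)*(n + 2)*(n + 2)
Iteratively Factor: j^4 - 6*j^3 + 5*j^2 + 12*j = (j + 1)*(j^3 - 7*j^2 + 12*j) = j*(j + 1)*(j^2 - 7*j + 12) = j*(j - 3)*(j + 1)*(j - 4)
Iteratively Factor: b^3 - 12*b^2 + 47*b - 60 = (b - 3)*(b^2 - 9*b + 20) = (b - 5)*(b - 3)*(b - 4)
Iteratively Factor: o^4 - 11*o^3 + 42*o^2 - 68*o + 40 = (o - 2)*(o^3 - 9*o^2 + 24*o - 20) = (o - 2)^2*(o^2 - 7*o + 10) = (o - 2)^3*(o - 5)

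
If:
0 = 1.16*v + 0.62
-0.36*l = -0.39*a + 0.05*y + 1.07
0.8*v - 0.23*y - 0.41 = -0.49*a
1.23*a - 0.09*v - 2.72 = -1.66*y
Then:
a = 1.83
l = -1.03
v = -0.53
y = 0.25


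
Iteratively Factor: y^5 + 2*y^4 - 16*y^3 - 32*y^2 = (y + 2)*(y^4 - 16*y^2) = (y - 4)*(y + 2)*(y^3 + 4*y^2) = (y - 4)*(y + 2)*(y + 4)*(y^2) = y*(y - 4)*(y + 2)*(y + 4)*(y)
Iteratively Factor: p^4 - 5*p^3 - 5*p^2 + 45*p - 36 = (p - 4)*(p^3 - p^2 - 9*p + 9) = (p - 4)*(p - 3)*(p^2 + 2*p - 3) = (p - 4)*(p - 3)*(p + 3)*(p - 1)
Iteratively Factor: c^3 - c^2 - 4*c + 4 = (c - 2)*(c^2 + c - 2) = (c - 2)*(c + 2)*(c - 1)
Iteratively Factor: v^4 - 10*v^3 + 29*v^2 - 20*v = (v - 4)*(v^3 - 6*v^2 + 5*v) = v*(v - 4)*(v^2 - 6*v + 5) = v*(v - 4)*(v - 1)*(v - 5)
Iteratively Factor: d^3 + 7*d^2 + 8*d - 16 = (d + 4)*(d^2 + 3*d - 4) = (d + 4)^2*(d - 1)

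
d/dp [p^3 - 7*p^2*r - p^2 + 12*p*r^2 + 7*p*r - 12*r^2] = 3*p^2 - 14*p*r - 2*p + 12*r^2 + 7*r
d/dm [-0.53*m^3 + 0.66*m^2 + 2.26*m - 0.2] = -1.59*m^2 + 1.32*m + 2.26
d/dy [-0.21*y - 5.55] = -0.210000000000000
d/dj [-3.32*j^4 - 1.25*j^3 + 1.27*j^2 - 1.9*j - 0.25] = -13.28*j^3 - 3.75*j^2 + 2.54*j - 1.9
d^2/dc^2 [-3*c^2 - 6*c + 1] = -6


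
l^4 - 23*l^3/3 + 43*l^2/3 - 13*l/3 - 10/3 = (l - 5)*(l - 2)*(l - 1)*(l + 1/3)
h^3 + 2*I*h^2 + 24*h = h*(h - 4*I)*(h + 6*I)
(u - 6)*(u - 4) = u^2 - 10*u + 24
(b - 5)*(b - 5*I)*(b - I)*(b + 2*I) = b^4 - 5*b^3 - 4*I*b^3 + 7*b^2 + 20*I*b^2 - 35*b - 10*I*b + 50*I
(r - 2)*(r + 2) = r^2 - 4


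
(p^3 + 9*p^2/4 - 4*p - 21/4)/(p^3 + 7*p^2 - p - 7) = (4*p^2 + 5*p - 21)/(4*(p^2 + 6*p - 7))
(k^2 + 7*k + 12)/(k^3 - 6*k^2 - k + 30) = (k^2 + 7*k + 12)/(k^3 - 6*k^2 - k + 30)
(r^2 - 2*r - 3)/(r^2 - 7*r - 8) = (r - 3)/(r - 8)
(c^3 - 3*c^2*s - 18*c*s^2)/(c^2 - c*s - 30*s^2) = c*(c + 3*s)/(c + 5*s)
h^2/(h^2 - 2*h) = h/(h - 2)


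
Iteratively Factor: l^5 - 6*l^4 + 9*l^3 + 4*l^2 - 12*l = (l + 1)*(l^4 - 7*l^3 + 16*l^2 - 12*l) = l*(l + 1)*(l^3 - 7*l^2 + 16*l - 12) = l*(l - 2)*(l + 1)*(l^2 - 5*l + 6) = l*(l - 2)^2*(l + 1)*(l - 3)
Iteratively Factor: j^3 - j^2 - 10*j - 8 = (j + 2)*(j^2 - 3*j - 4) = (j + 1)*(j + 2)*(j - 4)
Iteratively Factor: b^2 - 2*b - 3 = (b + 1)*(b - 3)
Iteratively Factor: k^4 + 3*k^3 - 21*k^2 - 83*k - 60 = (k - 5)*(k^3 + 8*k^2 + 19*k + 12) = (k - 5)*(k + 4)*(k^2 + 4*k + 3) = (k - 5)*(k + 1)*(k + 4)*(k + 3)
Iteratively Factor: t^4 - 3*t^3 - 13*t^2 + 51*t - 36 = (t - 1)*(t^3 - 2*t^2 - 15*t + 36) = (t - 3)*(t - 1)*(t^2 + t - 12) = (t - 3)*(t - 1)*(t + 4)*(t - 3)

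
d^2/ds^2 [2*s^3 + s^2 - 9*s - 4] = 12*s + 2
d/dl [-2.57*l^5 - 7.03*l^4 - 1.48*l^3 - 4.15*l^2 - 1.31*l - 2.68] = -12.85*l^4 - 28.12*l^3 - 4.44*l^2 - 8.3*l - 1.31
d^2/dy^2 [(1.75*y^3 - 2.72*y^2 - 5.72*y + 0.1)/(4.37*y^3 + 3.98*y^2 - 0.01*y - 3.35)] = (-164.761236*y^6 - 654.946758*y^5 - 267.281436*y^4 - 664.908766*y^3 - 1212.62007*y^2 - 330.99249*y - 58.00054)/(83.453453*y^9 + 228.016986*y^8 + 207.094737*y^7 - 129.922609*y^6 - 350.065161*y^5 - 158.316456*y^4 + 147.926954*y^3 + 133.995645*y^2 - 0.336675*y - 37.595375)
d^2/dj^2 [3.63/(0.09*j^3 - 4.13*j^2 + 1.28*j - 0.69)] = ((29.9838 - 1.9602*j)*(0.09*j^3 - 4.13*j^2 + 1.28*j - 0.69) + 3.63*(0.27*j^2 - 8.26*j + 1.28)*(0.54*j^2 - 16.52*j + 2.56))/(0.09*j^3 - 4.13*j^2 + 1.28*j - 0.69)^3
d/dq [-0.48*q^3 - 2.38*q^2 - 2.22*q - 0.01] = -1.44*q^2 - 4.76*q - 2.22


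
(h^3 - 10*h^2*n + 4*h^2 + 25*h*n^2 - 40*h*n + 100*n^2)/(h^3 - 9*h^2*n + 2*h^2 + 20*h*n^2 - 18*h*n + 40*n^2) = (h^2 - 5*h*n + 4*h - 20*n)/(h^2 - 4*h*n + 2*h - 8*n)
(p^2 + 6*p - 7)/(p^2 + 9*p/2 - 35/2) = 2*(p - 1)/(2*p - 5)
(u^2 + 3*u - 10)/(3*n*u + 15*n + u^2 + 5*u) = (u - 2)/(3*n + u)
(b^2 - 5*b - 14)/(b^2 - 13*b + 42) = (b + 2)/(b - 6)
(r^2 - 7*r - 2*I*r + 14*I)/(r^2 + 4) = (r - 7)/(r + 2*I)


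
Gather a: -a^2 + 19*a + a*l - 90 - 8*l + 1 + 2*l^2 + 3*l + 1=-a^2 + a*(l + 19) + 2*l^2 - 5*l - 88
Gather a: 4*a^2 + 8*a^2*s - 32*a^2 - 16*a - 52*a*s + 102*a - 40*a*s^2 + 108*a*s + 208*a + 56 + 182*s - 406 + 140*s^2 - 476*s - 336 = a^2*(8*s - 28) + a*(-40*s^2 + 56*s + 294) + 140*s^2 - 294*s - 686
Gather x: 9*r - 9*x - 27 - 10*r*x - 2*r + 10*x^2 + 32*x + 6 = 7*r + 10*x^2 + x*(23 - 10*r) - 21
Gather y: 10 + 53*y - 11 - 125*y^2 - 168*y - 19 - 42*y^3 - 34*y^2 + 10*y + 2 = -42*y^3 - 159*y^2 - 105*y - 18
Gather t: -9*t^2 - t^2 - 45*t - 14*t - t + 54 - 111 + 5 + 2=-10*t^2 - 60*t - 50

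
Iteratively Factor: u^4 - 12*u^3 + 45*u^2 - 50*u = (u)*(u^3 - 12*u^2 + 45*u - 50) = u*(u - 2)*(u^2 - 10*u + 25) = u*(u - 5)*(u - 2)*(u - 5)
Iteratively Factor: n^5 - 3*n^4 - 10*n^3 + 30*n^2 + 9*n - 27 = (n - 3)*(n^4 - 10*n^2 + 9) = (n - 3)*(n + 1)*(n^3 - n^2 - 9*n + 9) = (n - 3)*(n - 1)*(n + 1)*(n^2 - 9) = (n - 3)^2*(n - 1)*(n + 1)*(n + 3)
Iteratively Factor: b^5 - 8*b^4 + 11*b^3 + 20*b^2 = (b - 5)*(b^4 - 3*b^3 - 4*b^2) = b*(b - 5)*(b^3 - 3*b^2 - 4*b) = b^2*(b - 5)*(b^2 - 3*b - 4) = b^2*(b - 5)*(b - 4)*(b + 1)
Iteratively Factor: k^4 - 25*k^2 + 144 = (k + 3)*(k^3 - 3*k^2 - 16*k + 48) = (k - 3)*(k + 3)*(k^2 - 16) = (k - 3)*(k + 3)*(k + 4)*(k - 4)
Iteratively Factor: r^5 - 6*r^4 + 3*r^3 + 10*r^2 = (r - 5)*(r^4 - r^3 - 2*r^2) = r*(r - 5)*(r^3 - r^2 - 2*r) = r*(r - 5)*(r - 2)*(r^2 + r) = r^2*(r - 5)*(r - 2)*(r + 1)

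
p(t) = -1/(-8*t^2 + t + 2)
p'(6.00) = 0.00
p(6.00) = 0.00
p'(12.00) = 0.00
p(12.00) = 0.00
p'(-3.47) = 0.01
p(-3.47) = 0.01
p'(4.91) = -0.00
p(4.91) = 0.01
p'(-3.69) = 0.00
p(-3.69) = 0.01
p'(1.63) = -0.08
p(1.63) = 0.06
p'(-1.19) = 0.18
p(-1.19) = 0.10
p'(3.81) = -0.00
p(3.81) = 0.01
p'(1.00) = -0.60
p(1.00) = 0.20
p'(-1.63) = 0.06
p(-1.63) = 0.05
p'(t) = -(16*t - 1)/(-8*t^2 + t + 2)^2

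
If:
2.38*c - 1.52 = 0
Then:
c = 0.64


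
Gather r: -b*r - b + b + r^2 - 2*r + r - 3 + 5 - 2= r^2 + r*(-b - 1)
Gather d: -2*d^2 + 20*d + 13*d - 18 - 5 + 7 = -2*d^2 + 33*d - 16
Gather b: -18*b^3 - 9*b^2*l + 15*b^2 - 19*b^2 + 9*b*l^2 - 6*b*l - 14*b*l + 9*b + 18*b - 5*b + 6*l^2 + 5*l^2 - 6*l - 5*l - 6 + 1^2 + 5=-18*b^3 + b^2*(-9*l - 4) + b*(9*l^2 - 20*l + 22) + 11*l^2 - 11*l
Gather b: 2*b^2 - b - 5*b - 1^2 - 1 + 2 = 2*b^2 - 6*b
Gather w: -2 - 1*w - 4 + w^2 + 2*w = w^2 + w - 6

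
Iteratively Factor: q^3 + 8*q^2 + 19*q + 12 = (q + 4)*(q^2 + 4*q + 3) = (q + 3)*(q + 4)*(q + 1)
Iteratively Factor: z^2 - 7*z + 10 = (z - 5)*(z - 2)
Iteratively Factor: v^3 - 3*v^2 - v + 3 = (v + 1)*(v^2 - 4*v + 3) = (v - 3)*(v + 1)*(v - 1)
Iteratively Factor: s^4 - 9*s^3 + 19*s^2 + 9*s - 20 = (s - 4)*(s^3 - 5*s^2 - s + 5) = (s - 4)*(s + 1)*(s^2 - 6*s + 5) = (s - 5)*(s - 4)*(s + 1)*(s - 1)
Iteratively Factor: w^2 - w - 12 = (w - 4)*(w + 3)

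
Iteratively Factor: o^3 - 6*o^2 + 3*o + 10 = (o - 2)*(o^2 - 4*o - 5) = (o - 5)*(o - 2)*(o + 1)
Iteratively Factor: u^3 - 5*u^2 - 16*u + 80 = (u - 4)*(u^2 - u - 20) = (u - 5)*(u - 4)*(u + 4)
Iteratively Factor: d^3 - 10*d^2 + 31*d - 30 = (d - 5)*(d^2 - 5*d + 6) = (d - 5)*(d - 2)*(d - 3)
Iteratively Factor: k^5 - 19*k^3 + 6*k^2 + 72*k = (k)*(k^4 - 19*k^2 + 6*k + 72) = k*(k - 3)*(k^3 + 3*k^2 - 10*k - 24) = k*(k - 3)*(k + 4)*(k^2 - k - 6) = k*(k - 3)^2*(k + 4)*(k + 2)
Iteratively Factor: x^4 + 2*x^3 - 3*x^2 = (x - 1)*(x^3 + 3*x^2) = (x - 1)*(x + 3)*(x^2) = x*(x - 1)*(x + 3)*(x)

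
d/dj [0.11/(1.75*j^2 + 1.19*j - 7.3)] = (-0.385*j - 0.1309)/(1.75*j^2 + 1.19*j - 7.3)^2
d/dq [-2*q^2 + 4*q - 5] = 4 - 4*q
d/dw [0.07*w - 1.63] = 0.0700000000000000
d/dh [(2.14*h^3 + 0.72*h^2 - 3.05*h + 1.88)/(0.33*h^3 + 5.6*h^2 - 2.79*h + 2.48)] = (11.7464*h^4 - 9.9282*h^3 + 29.1316*h^2 - 17.4848*h - 2.3188)/(0.1089*h^6 + 3.696*h^5 + 29.5186*h^4 - 29.6112*h^3 + 35.5601*h^2 - 13.8384*h + 6.1504)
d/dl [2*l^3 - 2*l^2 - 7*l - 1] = 6*l^2 - 4*l - 7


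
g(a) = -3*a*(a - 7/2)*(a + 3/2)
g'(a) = -3*a*(a - 7/2) - 3*a*(a + 3/2) - 3*(a - 7/2)*(a + 3/2) = -9*a^2 + 12*a + 63/4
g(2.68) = 27.56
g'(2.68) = -16.73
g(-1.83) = 9.66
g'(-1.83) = -36.35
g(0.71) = 13.13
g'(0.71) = 19.73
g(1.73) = 29.67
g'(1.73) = 9.57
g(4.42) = -72.22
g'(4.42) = -107.04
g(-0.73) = -7.13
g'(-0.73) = 2.19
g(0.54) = 9.78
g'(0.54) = 19.61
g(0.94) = 17.61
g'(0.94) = 19.08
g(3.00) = 20.25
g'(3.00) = -29.25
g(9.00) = -1559.25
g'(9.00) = -605.25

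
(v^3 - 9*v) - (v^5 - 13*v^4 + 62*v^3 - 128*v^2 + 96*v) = -v^5 + 13*v^4 - 61*v^3 + 128*v^2 - 105*v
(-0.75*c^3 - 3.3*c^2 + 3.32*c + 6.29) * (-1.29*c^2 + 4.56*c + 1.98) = 0.9675*c^5 + 0.837*c^4 - 20.8158*c^3 + 0.491099999999996*c^2 + 35.256*c + 12.4542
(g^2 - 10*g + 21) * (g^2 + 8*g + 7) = g^4 - 2*g^3 - 52*g^2 + 98*g + 147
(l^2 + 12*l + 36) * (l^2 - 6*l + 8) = l^4 + 6*l^3 - 28*l^2 - 120*l + 288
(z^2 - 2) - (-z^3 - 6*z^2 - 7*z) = z^3 + 7*z^2 + 7*z - 2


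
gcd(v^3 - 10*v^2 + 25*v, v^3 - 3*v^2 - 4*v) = v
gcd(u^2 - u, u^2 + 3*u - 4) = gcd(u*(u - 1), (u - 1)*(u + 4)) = u - 1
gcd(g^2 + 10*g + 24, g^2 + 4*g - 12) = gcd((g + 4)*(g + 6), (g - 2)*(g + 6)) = g + 6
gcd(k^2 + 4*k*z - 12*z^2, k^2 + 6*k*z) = k + 6*z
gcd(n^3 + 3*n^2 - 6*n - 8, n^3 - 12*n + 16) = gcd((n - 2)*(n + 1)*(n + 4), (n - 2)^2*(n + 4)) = n^2 + 2*n - 8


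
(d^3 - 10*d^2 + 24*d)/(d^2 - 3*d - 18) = d*(d - 4)/(d + 3)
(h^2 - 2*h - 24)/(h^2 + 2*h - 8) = (h - 6)/(h - 2)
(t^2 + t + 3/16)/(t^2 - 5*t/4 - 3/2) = (t + 1/4)/(t - 2)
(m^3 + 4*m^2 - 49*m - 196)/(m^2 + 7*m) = m - 3 - 28/m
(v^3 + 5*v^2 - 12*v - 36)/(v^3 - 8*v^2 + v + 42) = (v + 6)/(v - 7)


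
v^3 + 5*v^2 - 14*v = v*(v - 2)*(v + 7)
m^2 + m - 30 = (m - 5)*(m + 6)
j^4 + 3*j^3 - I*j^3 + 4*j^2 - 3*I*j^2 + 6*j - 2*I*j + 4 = (j + 1)*(j + 2)*(j - 2*I)*(j + I)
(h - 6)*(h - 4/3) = h^2 - 22*h/3 + 8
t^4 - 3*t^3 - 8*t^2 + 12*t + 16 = (t - 4)*(t - 2)*(t + 1)*(t + 2)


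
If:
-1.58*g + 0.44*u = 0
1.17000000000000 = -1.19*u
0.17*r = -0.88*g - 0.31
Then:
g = -0.27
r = -0.41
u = -0.98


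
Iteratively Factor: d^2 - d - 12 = (d + 3)*(d - 4)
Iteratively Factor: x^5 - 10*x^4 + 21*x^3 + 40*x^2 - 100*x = (x + 2)*(x^4 - 12*x^3 + 45*x^2 - 50*x) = (x - 5)*(x + 2)*(x^3 - 7*x^2 + 10*x) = (x - 5)*(x - 2)*(x + 2)*(x^2 - 5*x) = (x - 5)^2*(x - 2)*(x + 2)*(x)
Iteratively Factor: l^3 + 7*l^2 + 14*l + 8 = (l + 1)*(l^2 + 6*l + 8) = (l + 1)*(l + 4)*(l + 2)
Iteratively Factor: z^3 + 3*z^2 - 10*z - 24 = (z + 4)*(z^2 - z - 6) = (z - 3)*(z + 4)*(z + 2)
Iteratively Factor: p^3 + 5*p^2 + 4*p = (p + 1)*(p^2 + 4*p) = (p + 1)*(p + 4)*(p)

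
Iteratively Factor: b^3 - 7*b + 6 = (b - 1)*(b^2 + b - 6) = (b - 2)*(b - 1)*(b + 3)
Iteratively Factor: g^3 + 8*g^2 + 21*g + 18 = (g + 3)*(g^2 + 5*g + 6) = (g + 2)*(g + 3)*(g + 3)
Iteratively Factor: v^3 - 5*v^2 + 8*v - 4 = (v - 1)*(v^2 - 4*v + 4) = (v - 2)*(v - 1)*(v - 2)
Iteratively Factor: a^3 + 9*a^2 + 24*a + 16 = (a + 1)*(a^2 + 8*a + 16) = (a + 1)*(a + 4)*(a + 4)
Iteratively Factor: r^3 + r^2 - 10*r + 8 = (r - 2)*(r^2 + 3*r - 4) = (r - 2)*(r - 1)*(r + 4)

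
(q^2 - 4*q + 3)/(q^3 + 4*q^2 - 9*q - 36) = (q - 1)/(q^2 + 7*q + 12)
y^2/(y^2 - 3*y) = y/(y - 3)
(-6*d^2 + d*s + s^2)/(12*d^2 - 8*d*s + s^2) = (3*d + s)/(-6*d + s)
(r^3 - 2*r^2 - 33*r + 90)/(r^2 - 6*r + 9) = (r^2 + r - 30)/(r - 3)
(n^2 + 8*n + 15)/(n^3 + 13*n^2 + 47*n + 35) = (n + 3)/(n^2 + 8*n + 7)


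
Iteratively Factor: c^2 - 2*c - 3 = (c - 3)*(c + 1)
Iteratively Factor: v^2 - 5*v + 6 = (v - 2)*(v - 3)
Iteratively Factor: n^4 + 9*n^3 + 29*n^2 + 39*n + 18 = (n + 3)*(n^3 + 6*n^2 + 11*n + 6) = (n + 3)^2*(n^2 + 3*n + 2) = (n + 1)*(n + 3)^2*(n + 2)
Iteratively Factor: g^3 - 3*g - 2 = (g + 1)*(g^2 - g - 2) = (g - 2)*(g + 1)*(g + 1)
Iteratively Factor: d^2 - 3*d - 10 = (d + 2)*(d - 5)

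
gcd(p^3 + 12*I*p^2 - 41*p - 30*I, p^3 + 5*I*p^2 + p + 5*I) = p^2 + 6*I*p - 5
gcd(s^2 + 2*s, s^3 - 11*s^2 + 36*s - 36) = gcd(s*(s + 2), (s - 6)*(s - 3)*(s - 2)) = 1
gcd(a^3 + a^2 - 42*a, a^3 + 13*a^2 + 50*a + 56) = a + 7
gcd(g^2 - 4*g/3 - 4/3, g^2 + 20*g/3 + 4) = g + 2/3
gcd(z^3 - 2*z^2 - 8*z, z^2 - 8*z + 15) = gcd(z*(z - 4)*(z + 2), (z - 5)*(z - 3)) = 1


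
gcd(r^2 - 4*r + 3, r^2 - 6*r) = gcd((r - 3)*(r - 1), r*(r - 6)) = 1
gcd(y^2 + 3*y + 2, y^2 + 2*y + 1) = y + 1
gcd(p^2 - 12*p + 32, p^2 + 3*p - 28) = p - 4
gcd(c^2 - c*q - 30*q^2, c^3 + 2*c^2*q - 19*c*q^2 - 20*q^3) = c + 5*q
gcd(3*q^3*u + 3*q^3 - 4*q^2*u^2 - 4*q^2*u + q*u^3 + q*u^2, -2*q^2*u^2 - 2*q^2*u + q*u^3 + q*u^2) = q*u + q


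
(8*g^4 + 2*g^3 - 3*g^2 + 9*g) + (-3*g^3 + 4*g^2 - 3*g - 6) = 8*g^4 - g^3 + g^2 + 6*g - 6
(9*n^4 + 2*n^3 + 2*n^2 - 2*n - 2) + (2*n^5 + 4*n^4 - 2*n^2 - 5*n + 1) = 2*n^5 + 13*n^4 + 2*n^3 - 7*n - 1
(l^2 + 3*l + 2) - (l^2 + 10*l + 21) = -7*l - 19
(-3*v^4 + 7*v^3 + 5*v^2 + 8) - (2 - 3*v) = -3*v^4 + 7*v^3 + 5*v^2 + 3*v + 6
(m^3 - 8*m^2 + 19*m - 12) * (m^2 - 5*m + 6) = m^5 - 13*m^4 + 65*m^3 - 155*m^2 + 174*m - 72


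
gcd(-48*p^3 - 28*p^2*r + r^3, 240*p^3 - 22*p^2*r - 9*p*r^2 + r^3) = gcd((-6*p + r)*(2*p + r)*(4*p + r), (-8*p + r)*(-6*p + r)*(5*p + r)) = 6*p - r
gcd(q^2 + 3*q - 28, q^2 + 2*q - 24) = q - 4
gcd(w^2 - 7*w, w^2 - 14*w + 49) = w - 7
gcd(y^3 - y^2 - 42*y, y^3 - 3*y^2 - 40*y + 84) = y^2 - y - 42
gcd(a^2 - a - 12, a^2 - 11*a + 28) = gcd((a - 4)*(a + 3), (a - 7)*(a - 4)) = a - 4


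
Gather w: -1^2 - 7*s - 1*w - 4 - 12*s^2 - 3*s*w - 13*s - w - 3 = -12*s^2 - 20*s + w*(-3*s - 2) - 8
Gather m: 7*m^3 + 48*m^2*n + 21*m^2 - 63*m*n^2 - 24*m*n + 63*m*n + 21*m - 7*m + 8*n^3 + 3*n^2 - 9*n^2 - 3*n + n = 7*m^3 + m^2*(48*n + 21) + m*(-63*n^2 + 39*n + 14) + 8*n^3 - 6*n^2 - 2*n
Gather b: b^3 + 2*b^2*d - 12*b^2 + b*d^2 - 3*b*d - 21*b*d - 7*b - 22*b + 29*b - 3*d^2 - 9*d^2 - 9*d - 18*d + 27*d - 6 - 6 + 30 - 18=b^3 + b^2*(2*d - 12) + b*(d^2 - 24*d) - 12*d^2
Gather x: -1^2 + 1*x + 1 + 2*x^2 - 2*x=2*x^2 - x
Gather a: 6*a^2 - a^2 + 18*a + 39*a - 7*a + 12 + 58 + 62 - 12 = 5*a^2 + 50*a + 120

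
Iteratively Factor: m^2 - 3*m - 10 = (m - 5)*(m + 2)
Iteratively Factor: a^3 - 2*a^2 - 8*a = (a - 4)*(a^2 + 2*a) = a*(a - 4)*(a + 2)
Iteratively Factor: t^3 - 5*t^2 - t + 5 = (t - 1)*(t^2 - 4*t - 5) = (t - 1)*(t + 1)*(t - 5)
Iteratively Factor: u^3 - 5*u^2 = (u - 5)*(u^2) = u*(u - 5)*(u)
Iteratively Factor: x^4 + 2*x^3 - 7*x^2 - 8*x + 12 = (x - 2)*(x^3 + 4*x^2 + x - 6) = (x - 2)*(x + 2)*(x^2 + 2*x - 3) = (x - 2)*(x + 2)*(x + 3)*(x - 1)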